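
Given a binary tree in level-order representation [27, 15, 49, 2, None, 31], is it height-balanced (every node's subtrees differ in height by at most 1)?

Tree (level-order array): [27, 15, 49, 2, None, 31]
Definition: a tree is height-balanced if, at every node, |h(left) - h(right)| <= 1 (empty subtree has height -1).
Bottom-up per-node check:
  node 2: h_left=-1, h_right=-1, diff=0 [OK], height=0
  node 15: h_left=0, h_right=-1, diff=1 [OK], height=1
  node 31: h_left=-1, h_right=-1, diff=0 [OK], height=0
  node 49: h_left=0, h_right=-1, diff=1 [OK], height=1
  node 27: h_left=1, h_right=1, diff=0 [OK], height=2
All nodes satisfy the balance condition.
Result: Balanced


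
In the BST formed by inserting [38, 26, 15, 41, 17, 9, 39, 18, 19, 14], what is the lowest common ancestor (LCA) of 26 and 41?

Tree insertion order: [38, 26, 15, 41, 17, 9, 39, 18, 19, 14]
Tree (level-order array): [38, 26, 41, 15, None, 39, None, 9, 17, None, None, None, 14, None, 18, None, None, None, 19]
In a BST, the LCA of p=26, q=41 is the first node v on the
root-to-leaf path with p <= v <= q (go left if both < v, right if both > v).
Walk from root:
  at 38: 26 <= 38 <= 41, this is the LCA
LCA = 38


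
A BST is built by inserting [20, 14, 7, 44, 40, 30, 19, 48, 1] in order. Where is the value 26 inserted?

Starting tree (level order): [20, 14, 44, 7, 19, 40, 48, 1, None, None, None, 30]
Insertion path: 20 -> 44 -> 40 -> 30
Result: insert 26 as left child of 30
Final tree (level order): [20, 14, 44, 7, 19, 40, 48, 1, None, None, None, 30, None, None, None, None, None, 26]


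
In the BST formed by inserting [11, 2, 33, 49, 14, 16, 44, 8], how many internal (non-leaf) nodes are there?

Tree built from: [11, 2, 33, 49, 14, 16, 44, 8]
Tree (level-order array): [11, 2, 33, None, 8, 14, 49, None, None, None, 16, 44]
Rule: An internal node has at least one child.
Per-node child counts:
  node 11: 2 child(ren)
  node 2: 1 child(ren)
  node 8: 0 child(ren)
  node 33: 2 child(ren)
  node 14: 1 child(ren)
  node 16: 0 child(ren)
  node 49: 1 child(ren)
  node 44: 0 child(ren)
Matching nodes: [11, 2, 33, 14, 49]
Count of internal (non-leaf) nodes: 5


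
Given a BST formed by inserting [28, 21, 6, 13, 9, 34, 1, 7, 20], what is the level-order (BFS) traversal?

Tree insertion order: [28, 21, 6, 13, 9, 34, 1, 7, 20]
Tree (level-order array): [28, 21, 34, 6, None, None, None, 1, 13, None, None, 9, 20, 7]
BFS from the root, enqueuing left then right child of each popped node:
  queue [28] -> pop 28, enqueue [21, 34], visited so far: [28]
  queue [21, 34] -> pop 21, enqueue [6], visited so far: [28, 21]
  queue [34, 6] -> pop 34, enqueue [none], visited so far: [28, 21, 34]
  queue [6] -> pop 6, enqueue [1, 13], visited so far: [28, 21, 34, 6]
  queue [1, 13] -> pop 1, enqueue [none], visited so far: [28, 21, 34, 6, 1]
  queue [13] -> pop 13, enqueue [9, 20], visited so far: [28, 21, 34, 6, 1, 13]
  queue [9, 20] -> pop 9, enqueue [7], visited so far: [28, 21, 34, 6, 1, 13, 9]
  queue [20, 7] -> pop 20, enqueue [none], visited so far: [28, 21, 34, 6, 1, 13, 9, 20]
  queue [7] -> pop 7, enqueue [none], visited so far: [28, 21, 34, 6, 1, 13, 9, 20, 7]
Result: [28, 21, 34, 6, 1, 13, 9, 20, 7]


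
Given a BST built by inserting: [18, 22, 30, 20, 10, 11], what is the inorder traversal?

Tree insertion order: [18, 22, 30, 20, 10, 11]
Tree (level-order array): [18, 10, 22, None, 11, 20, 30]
Inorder traversal: [10, 11, 18, 20, 22, 30]


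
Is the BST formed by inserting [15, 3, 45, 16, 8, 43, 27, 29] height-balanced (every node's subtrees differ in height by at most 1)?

Tree (level-order array): [15, 3, 45, None, 8, 16, None, None, None, None, 43, 27, None, None, 29]
Definition: a tree is height-balanced if, at every node, |h(left) - h(right)| <= 1 (empty subtree has height -1).
Bottom-up per-node check:
  node 8: h_left=-1, h_right=-1, diff=0 [OK], height=0
  node 3: h_left=-1, h_right=0, diff=1 [OK], height=1
  node 29: h_left=-1, h_right=-1, diff=0 [OK], height=0
  node 27: h_left=-1, h_right=0, diff=1 [OK], height=1
  node 43: h_left=1, h_right=-1, diff=2 [FAIL (|1--1|=2 > 1)], height=2
  node 16: h_left=-1, h_right=2, diff=3 [FAIL (|-1-2|=3 > 1)], height=3
  node 45: h_left=3, h_right=-1, diff=4 [FAIL (|3--1|=4 > 1)], height=4
  node 15: h_left=1, h_right=4, diff=3 [FAIL (|1-4|=3 > 1)], height=5
Node 43 violates the condition: |1 - -1| = 2 > 1.
Result: Not balanced


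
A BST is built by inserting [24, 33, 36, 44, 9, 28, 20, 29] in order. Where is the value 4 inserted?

Starting tree (level order): [24, 9, 33, None, 20, 28, 36, None, None, None, 29, None, 44]
Insertion path: 24 -> 9
Result: insert 4 as left child of 9
Final tree (level order): [24, 9, 33, 4, 20, 28, 36, None, None, None, None, None, 29, None, 44]


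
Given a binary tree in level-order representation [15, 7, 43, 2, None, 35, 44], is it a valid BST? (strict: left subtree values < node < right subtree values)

Level-order array: [15, 7, 43, 2, None, 35, 44]
Validate using subtree bounds (lo, hi): at each node, require lo < value < hi,
then recurse left with hi=value and right with lo=value.
Preorder trace (stopping at first violation):
  at node 15 with bounds (-inf, +inf): OK
  at node 7 with bounds (-inf, 15): OK
  at node 2 with bounds (-inf, 7): OK
  at node 43 with bounds (15, +inf): OK
  at node 35 with bounds (15, 43): OK
  at node 44 with bounds (43, +inf): OK
No violation found at any node.
Result: Valid BST


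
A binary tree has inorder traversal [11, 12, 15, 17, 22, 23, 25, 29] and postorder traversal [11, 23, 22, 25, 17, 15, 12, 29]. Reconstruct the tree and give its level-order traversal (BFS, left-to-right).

Inorder:   [11, 12, 15, 17, 22, 23, 25, 29]
Postorder: [11, 23, 22, 25, 17, 15, 12, 29]
Algorithm: postorder visits root last, so walk postorder right-to-left;
each value is the root of the current inorder slice — split it at that
value, recurse on the right subtree first, then the left.
Recursive splits:
  root=29; inorder splits into left=[11, 12, 15, 17, 22, 23, 25], right=[]
  root=12; inorder splits into left=[11], right=[15, 17, 22, 23, 25]
  root=15; inorder splits into left=[], right=[17, 22, 23, 25]
  root=17; inorder splits into left=[], right=[22, 23, 25]
  root=25; inorder splits into left=[22, 23], right=[]
  root=22; inorder splits into left=[], right=[23]
  root=23; inorder splits into left=[], right=[]
  root=11; inorder splits into left=[], right=[]
Reconstructed level-order: [29, 12, 11, 15, 17, 25, 22, 23]


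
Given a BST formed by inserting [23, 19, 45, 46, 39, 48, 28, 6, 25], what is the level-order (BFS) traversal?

Tree insertion order: [23, 19, 45, 46, 39, 48, 28, 6, 25]
Tree (level-order array): [23, 19, 45, 6, None, 39, 46, None, None, 28, None, None, 48, 25]
BFS from the root, enqueuing left then right child of each popped node:
  queue [23] -> pop 23, enqueue [19, 45], visited so far: [23]
  queue [19, 45] -> pop 19, enqueue [6], visited so far: [23, 19]
  queue [45, 6] -> pop 45, enqueue [39, 46], visited so far: [23, 19, 45]
  queue [6, 39, 46] -> pop 6, enqueue [none], visited so far: [23, 19, 45, 6]
  queue [39, 46] -> pop 39, enqueue [28], visited so far: [23, 19, 45, 6, 39]
  queue [46, 28] -> pop 46, enqueue [48], visited so far: [23, 19, 45, 6, 39, 46]
  queue [28, 48] -> pop 28, enqueue [25], visited so far: [23, 19, 45, 6, 39, 46, 28]
  queue [48, 25] -> pop 48, enqueue [none], visited so far: [23, 19, 45, 6, 39, 46, 28, 48]
  queue [25] -> pop 25, enqueue [none], visited so far: [23, 19, 45, 6, 39, 46, 28, 48, 25]
Result: [23, 19, 45, 6, 39, 46, 28, 48, 25]


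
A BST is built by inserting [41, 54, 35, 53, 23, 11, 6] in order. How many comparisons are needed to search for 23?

Search path for 23: 41 -> 35 -> 23
Found: True
Comparisons: 3


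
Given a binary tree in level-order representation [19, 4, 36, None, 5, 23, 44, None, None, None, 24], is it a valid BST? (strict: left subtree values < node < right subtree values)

Level-order array: [19, 4, 36, None, 5, 23, 44, None, None, None, 24]
Validate using subtree bounds (lo, hi): at each node, require lo < value < hi,
then recurse left with hi=value and right with lo=value.
Preorder trace (stopping at first violation):
  at node 19 with bounds (-inf, +inf): OK
  at node 4 with bounds (-inf, 19): OK
  at node 5 with bounds (4, 19): OK
  at node 36 with bounds (19, +inf): OK
  at node 23 with bounds (19, 36): OK
  at node 24 with bounds (23, 36): OK
  at node 44 with bounds (36, +inf): OK
No violation found at any node.
Result: Valid BST


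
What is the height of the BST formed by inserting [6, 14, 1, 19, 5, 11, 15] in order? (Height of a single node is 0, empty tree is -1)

Insertion order: [6, 14, 1, 19, 5, 11, 15]
Tree (level-order array): [6, 1, 14, None, 5, 11, 19, None, None, None, None, 15]
Compute height bottom-up (empty subtree = -1):
  height(5) = 1 + max(-1, -1) = 0
  height(1) = 1 + max(-1, 0) = 1
  height(11) = 1 + max(-1, -1) = 0
  height(15) = 1 + max(-1, -1) = 0
  height(19) = 1 + max(0, -1) = 1
  height(14) = 1 + max(0, 1) = 2
  height(6) = 1 + max(1, 2) = 3
Height = 3


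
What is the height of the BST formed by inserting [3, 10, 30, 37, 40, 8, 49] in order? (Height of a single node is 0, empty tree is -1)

Insertion order: [3, 10, 30, 37, 40, 8, 49]
Tree (level-order array): [3, None, 10, 8, 30, None, None, None, 37, None, 40, None, 49]
Compute height bottom-up (empty subtree = -1):
  height(8) = 1 + max(-1, -1) = 0
  height(49) = 1 + max(-1, -1) = 0
  height(40) = 1 + max(-1, 0) = 1
  height(37) = 1 + max(-1, 1) = 2
  height(30) = 1 + max(-1, 2) = 3
  height(10) = 1 + max(0, 3) = 4
  height(3) = 1 + max(-1, 4) = 5
Height = 5


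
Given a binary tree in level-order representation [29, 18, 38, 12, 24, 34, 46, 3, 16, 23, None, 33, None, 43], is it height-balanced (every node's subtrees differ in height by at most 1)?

Tree (level-order array): [29, 18, 38, 12, 24, 34, 46, 3, 16, 23, None, 33, None, 43]
Definition: a tree is height-balanced if, at every node, |h(left) - h(right)| <= 1 (empty subtree has height -1).
Bottom-up per-node check:
  node 3: h_left=-1, h_right=-1, diff=0 [OK], height=0
  node 16: h_left=-1, h_right=-1, diff=0 [OK], height=0
  node 12: h_left=0, h_right=0, diff=0 [OK], height=1
  node 23: h_left=-1, h_right=-1, diff=0 [OK], height=0
  node 24: h_left=0, h_right=-1, diff=1 [OK], height=1
  node 18: h_left=1, h_right=1, diff=0 [OK], height=2
  node 33: h_left=-1, h_right=-1, diff=0 [OK], height=0
  node 34: h_left=0, h_right=-1, diff=1 [OK], height=1
  node 43: h_left=-1, h_right=-1, diff=0 [OK], height=0
  node 46: h_left=0, h_right=-1, diff=1 [OK], height=1
  node 38: h_left=1, h_right=1, diff=0 [OK], height=2
  node 29: h_left=2, h_right=2, diff=0 [OK], height=3
All nodes satisfy the balance condition.
Result: Balanced


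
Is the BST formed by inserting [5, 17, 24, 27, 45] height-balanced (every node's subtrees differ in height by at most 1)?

Tree (level-order array): [5, None, 17, None, 24, None, 27, None, 45]
Definition: a tree is height-balanced if, at every node, |h(left) - h(right)| <= 1 (empty subtree has height -1).
Bottom-up per-node check:
  node 45: h_left=-1, h_right=-1, diff=0 [OK], height=0
  node 27: h_left=-1, h_right=0, diff=1 [OK], height=1
  node 24: h_left=-1, h_right=1, diff=2 [FAIL (|-1-1|=2 > 1)], height=2
  node 17: h_left=-1, h_right=2, diff=3 [FAIL (|-1-2|=3 > 1)], height=3
  node 5: h_left=-1, h_right=3, diff=4 [FAIL (|-1-3|=4 > 1)], height=4
Node 24 violates the condition: |-1 - 1| = 2 > 1.
Result: Not balanced


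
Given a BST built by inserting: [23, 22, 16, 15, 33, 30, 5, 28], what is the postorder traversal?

Tree insertion order: [23, 22, 16, 15, 33, 30, 5, 28]
Tree (level-order array): [23, 22, 33, 16, None, 30, None, 15, None, 28, None, 5]
Postorder traversal: [5, 15, 16, 22, 28, 30, 33, 23]


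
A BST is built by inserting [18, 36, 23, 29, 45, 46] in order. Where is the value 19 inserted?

Starting tree (level order): [18, None, 36, 23, 45, None, 29, None, 46]
Insertion path: 18 -> 36 -> 23
Result: insert 19 as left child of 23
Final tree (level order): [18, None, 36, 23, 45, 19, 29, None, 46]


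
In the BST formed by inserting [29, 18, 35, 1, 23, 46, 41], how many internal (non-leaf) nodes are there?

Tree built from: [29, 18, 35, 1, 23, 46, 41]
Tree (level-order array): [29, 18, 35, 1, 23, None, 46, None, None, None, None, 41]
Rule: An internal node has at least one child.
Per-node child counts:
  node 29: 2 child(ren)
  node 18: 2 child(ren)
  node 1: 0 child(ren)
  node 23: 0 child(ren)
  node 35: 1 child(ren)
  node 46: 1 child(ren)
  node 41: 0 child(ren)
Matching nodes: [29, 18, 35, 46]
Count of internal (non-leaf) nodes: 4


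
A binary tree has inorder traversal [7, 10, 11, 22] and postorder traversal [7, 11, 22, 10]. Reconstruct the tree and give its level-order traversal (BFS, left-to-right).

Inorder:   [7, 10, 11, 22]
Postorder: [7, 11, 22, 10]
Algorithm: postorder visits root last, so walk postorder right-to-left;
each value is the root of the current inorder slice — split it at that
value, recurse on the right subtree first, then the left.
Recursive splits:
  root=10; inorder splits into left=[7], right=[11, 22]
  root=22; inorder splits into left=[11], right=[]
  root=11; inorder splits into left=[], right=[]
  root=7; inorder splits into left=[], right=[]
Reconstructed level-order: [10, 7, 22, 11]


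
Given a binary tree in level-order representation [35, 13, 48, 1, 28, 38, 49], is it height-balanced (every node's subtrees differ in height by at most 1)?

Tree (level-order array): [35, 13, 48, 1, 28, 38, 49]
Definition: a tree is height-balanced if, at every node, |h(left) - h(right)| <= 1 (empty subtree has height -1).
Bottom-up per-node check:
  node 1: h_left=-1, h_right=-1, diff=0 [OK], height=0
  node 28: h_left=-1, h_right=-1, diff=0 [OK], height=0
  node 13: h_left=0, h_right=0, diff=0 [OK], height=1
  node 38: h_left=-1, h_right=-1, diff=0 [OK], height=0
  node 49: h_left=-1, h_right=-1, diff=0 [OK], height=0
  node 48: h_left=0, h_right=0, diff=0 [OK], height=1
  node 35: h_left=1, h_right=1, diff=0 [OK], height=2
All nodes satisfy the balance condition.
Result: Balanced


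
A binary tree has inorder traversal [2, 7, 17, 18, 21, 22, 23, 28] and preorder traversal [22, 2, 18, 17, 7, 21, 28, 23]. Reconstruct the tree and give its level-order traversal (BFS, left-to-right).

Inorder:  [2, 7, 17, 18, 21, 22, 23, 28]
Preorder: [22, 2, 18, 17, 7, 21, 28, 23]
Algorithm: preorder visits root first, so consume preorder in order;
for each root, split the current inorder slice at that value into
left-subtree inorder and right-subtree inorder, then recurse.
Recursive splits:
  root=22; inorder splits into left=[2, 7, 17, 18, 21], right=[23, 28]
  root=2; inorder splits into left=[], right=[7, 17, 18, 21]
  root=18; inorder splits into left=[7, 17], right=[21]
  root=17; inorder splits into left=[7], right=[]
  root=7; inorder splits into left=[], right=[]
  root=21; inorder splits into left=[], right=[]
  root=28; inorder splits into left=[23], right=[]
  root=23; inorder splits into left=[], right=[]
Reconstructed level-order: [22, 2, 28, 18, 23, 17, 21, 7]


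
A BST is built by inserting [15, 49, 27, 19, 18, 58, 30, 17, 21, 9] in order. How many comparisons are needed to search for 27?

Search path for 27: 15 -> 49 -> 27
Found: True
Comparisons: 3


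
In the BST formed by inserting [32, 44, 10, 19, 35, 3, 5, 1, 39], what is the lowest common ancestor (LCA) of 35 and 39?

Tree insertion order: [32, 44, 10, 19, 35, 3, 5, 1, 39]
Tree (level-order array): [32, 10, 44, 3, 19, 35, None, 1, 5, None, None, None, 39]
In a BST, the LCA of p=35, q=39 is the first node v on the
root-to-leaf path with p <= v <= q (go left if both < v, right if both > v).
Walk from root:
  at 32: both 35 and 39 > 32, go right
  at 44: both 35 and 39 < 44, go left
  at 35: 35 <= 35 <= 39, this is the LCA
LCA = 35


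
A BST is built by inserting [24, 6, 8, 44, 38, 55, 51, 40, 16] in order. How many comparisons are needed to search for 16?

Search path for 16: 24 -> 6 -> 8 -> 16
Found: True
Comparisons: 4


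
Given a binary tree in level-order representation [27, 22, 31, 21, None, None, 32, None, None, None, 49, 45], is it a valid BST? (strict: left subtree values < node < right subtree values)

Level-order array: [27, 22, 31, 21, None, None, 32, None, None, None, 49, 45]
Validate using subtree bounds (lo, hi): at each node, require lo < value < hi,
then recurse left with hi=value and right with lo=value.
Preorder trace (stopping at first violation):
  at node 27 with bounds (-inf, +inf): OK
  at node 22 with bounds (-inf, 27): OK
  at node 21 with bounds (-inf, 22): OK
  at node 31 with bounds (27, +inf): OK
  at node 32 with bounds (31, +inf): OK
  at node 49 with bounds (32, +inf): OK
  at node 45 with bounds (32, 49): OK
No violation found at any node.
Result: Valid BST


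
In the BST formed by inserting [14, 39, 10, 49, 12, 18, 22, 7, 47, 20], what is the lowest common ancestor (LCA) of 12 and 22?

Tree insertion order: [14, 39, 10, 49, 12, 18, 22, 7, 47, 20]
Tree (level-order array): [14, 10, 39, 7, 12, 18, 49, None, None, None, None, None, 22, 47, None, 20]
In a BST, the LCA of p=12, q=22 is the first node v on the
root-to-leaf path with p <= v <= q (go left if both < v, right if both > v).
Walk from root:
  at 14: 12 <= 14 <= 22, this is the LCA
LCA = 14


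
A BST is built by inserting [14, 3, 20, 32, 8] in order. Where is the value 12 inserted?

Starting tree (level order): [14, 3, 20, None, 8, None, 32]
Insertion path: 14 -> 3 -> 8
Result: insert 12 as right child of 8
Final tree (level order): [14, 3, 20, None, 8, None, 32, None, 12]


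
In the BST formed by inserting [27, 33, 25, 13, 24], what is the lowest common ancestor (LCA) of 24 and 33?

Tree insertion order: [27, 33, 25, 13, 24]
Tree (level-order array): [27, 25, 33, 13, None, None, None, None, 24]
In a BST, the LCA of p=24, q=33 is the first node v on the
root-to-leaf path with p <= v <= q (go left if both < v, right if both > v).
Walk from root:
  at 27: 24 <= 27 <= 33, this is the LCA
LCA = 27


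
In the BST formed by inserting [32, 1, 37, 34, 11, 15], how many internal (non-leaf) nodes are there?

Tree built from: [32, 1, 37, 34, 11, 15]
Tree (level-order array): [32, 1, 37, None, 11, 34, None, None, 15]
Rule: An internal node has at least one child.
Per-node child counts:
  node 32: 2 child(ren)
  node 1: 1 child(ren)
  node 11: 1 child(ren)
  node 15: 0 child(ren)
  node 37: 1 child(ren)
  node 34: 0 child(ren)
Matching nodes: [32, 1, 11, 37]
Count of internal (non-leaf) nodes: 4


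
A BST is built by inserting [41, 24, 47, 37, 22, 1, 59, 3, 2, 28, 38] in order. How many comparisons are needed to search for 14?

Search path for 14: 41 -> 24 -> 22 -> 1 -> 3
Found: False
Comparisons: 5


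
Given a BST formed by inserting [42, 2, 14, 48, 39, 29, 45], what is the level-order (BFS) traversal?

Tree insertion order: [42, 2, 14, 48, 39, 29, 45]
Tree (level-order array): [42, 2, 48, None, 14, 45, None, None, 39, None, None, 29]
BFS from the root, enqueuing left then right child of each popped node:
  queue [42] -> pop 42, enqueue [2, 48], visited so far: [42]
  queue [2, 48] -> pop 2, enqueue [14], visited so far: [42, 2]
  queue [48, 14] -> pop 48, enqueue [45], visited so far: [42, 2, 48]
  queue [14, 45] -> pop 14, enqueue [39], visited so far: [42, 2, 48, 14]
  queue [45, 39] -> pop 45, enqueue [none], visited so far: [42, 2, 48, 14, 45]
  queue [39] -> pop 39, enqueue [29], visited so far: [42, 2, 48, 14, 45, 39]
  queue [29] -> pop 29, enqueue [none], visited so far: [42, 2, 48, 14, 45, 39, 29]
Result: [42, 2, 48, 14, 45, 39, 29]


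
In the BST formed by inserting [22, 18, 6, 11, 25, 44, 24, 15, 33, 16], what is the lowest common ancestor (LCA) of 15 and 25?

Tree insertion order: [22, 18, 6, 11, 25, 44, 24, 15, 33, 16]
Tree (level-order array): [22, 18, 25, 6, None, 24, 44, None, 11, None, None, 33, None, None, 15, None, None, None, 16]
In a BST, the LCA of p=15, q=25 is the first node v on the
root-to-leaf path with p <= v <= q (go left if both < v, right if both > v).
Walk from root:
  at 22: 15 <= 22 <= 25, this is the LCA
LCA = 22


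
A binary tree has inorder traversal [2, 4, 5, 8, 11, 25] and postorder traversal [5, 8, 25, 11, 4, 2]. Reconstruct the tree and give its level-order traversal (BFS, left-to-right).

Inorder:   [2, 4, 5, 8, 11, 25]
Postorder: [5, 8, 25, 11, 4, 2]
Algorithm: postorder visits root last, so walk postorder right-to-left;
each value is the root of the current inorder slice — split it at that
value, recurse on the right subtree first, then the left.
Recursive splits:
  root=2; inorder splits into left=[], right=[4, 5, 8, 11, 25]
  root=4; inorder splits into left=[], right=[5, 8, 11, 25]
  root=11; inorder splits into left=[5, 8], right=[25]
  root=25; inorder splits into left=[], right=[]
  root=8; inorder splits into left=[5], right=[]
  root=5; inorder splits into left=[], right=[]
Reconstructed level-order: [2, 4, 11, 8, 25, 5]


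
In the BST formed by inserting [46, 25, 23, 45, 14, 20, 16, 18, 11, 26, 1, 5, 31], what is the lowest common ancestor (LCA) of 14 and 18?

Tree insertion order: [46, 25, 23, 45, 14, 20, 16, 18, 11, 26, 1, 5, 31]
Tree (level-order array): [46, 25, None, 23, 45, 14, None, 26, None, 11, 20, None, 31, 1, None, 16, None, None, None, None, 5, None, 18]
In a BST, the LCA of p=14, q=18 is the first node v on the
root-to-leaf path with p <= v <= q (go left if both < v, right if both > v).
Walk from root:
  at 46: both 14 and 18 < 46, go left
  at 25: both 14 and 18 < 25, go left
  at 23: both 14 and 18 < 23, go left
  at 14: 14 <= 14 <= 18, this is the LCA
LCA = 14


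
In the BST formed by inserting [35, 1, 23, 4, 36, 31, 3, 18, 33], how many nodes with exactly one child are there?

Tree built from: [35, 1, 23, 4, 36, 31, 3, 18, 33]
Tree (level-order array): [35, 1, 36, None, 23, None, None, 4, 31, 3, 18, None, 33]
Rule: These are nodes with exactly 1 non-null child.
Per-node child counts:
  node 35: 2 child(ren)
  node 1: 1 child(ren)
  node 23: 2 child(ren)
  node 4: 2 child(ren)
  node 3: 0 child(ren)
  node 18: 0 child(ren)
  node 31: 1 child(ren)
  node 33: 0 child(ren)
  node 36: 0 child(ren)
Matching nodes: [1, 31]
Count of nodes with exactly one child: 2


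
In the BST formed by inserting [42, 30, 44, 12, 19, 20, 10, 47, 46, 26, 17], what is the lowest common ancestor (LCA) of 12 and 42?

Tree insertion order: [42, 30, 44, 12, 19, 20, 10, 47, 46, 26, 17]
Tree (level-order array): [42, 30, 44, 12, None, None, 47, 10, 19, 46, None, None, None, 17, 20, None, None, None, None, None, 26]
In a BST, the LCA of p=12, q=42 is the first node v on the
root-to-leaf path with p <= v <= q (go left if both < v, right if both > v).
Walk from root:
  at 42: 12 <= 42 <= 42, this is the LCA
LCA = 42


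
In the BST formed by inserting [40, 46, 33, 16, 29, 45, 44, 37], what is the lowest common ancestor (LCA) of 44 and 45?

Tree insertion order: [40, 46, 33, 16, 29, 45, 44, 37]
Tree (level-order array): [40, 33, 46, 16, 37, 45, None, None, 29, None, None, 44]
In a BST, the LCA of p=44, q=45 is the first node v on the
root-to-leaf path with p <= v <= q (go left if both < v, right if both > v).
Walk from root:
  at 40: both 44 and 45 > 40, go right
  at 46: both 44 and 45 < 46, go left
  at 45: 44 <= 45 <= 45, this is the LCA
LCA = 45


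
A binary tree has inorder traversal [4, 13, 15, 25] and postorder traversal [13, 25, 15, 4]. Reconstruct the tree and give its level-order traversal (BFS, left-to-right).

Inorder:   [4, 13, 15, 25]
Postorder: [13, 25, 15, 4]
Algorithm: postorder visits root last, so walk postorder right-to-left;
each value is the root of the current inorder slice — split it at that
value, recurse on the right subtree first, then the left.
Recursive splits:
  root=4; inorder splits into left=[], right=[13, 15, 25]
  root=15; inorder splits into left=[13], right=[25]
  root=25; inorder splits into left=[], right=[]
  root=13; inorder splits into left=[], right=[]
Reconstructed level-order: [4, 15, 13, 25]


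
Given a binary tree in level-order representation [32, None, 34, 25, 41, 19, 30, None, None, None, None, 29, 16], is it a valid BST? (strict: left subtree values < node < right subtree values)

Level-order array: [32, None, 34, 25, 41, 19, 30, None, None, None, None, 29, 16]
Validate using subtree bounds (lo, hi): at each node, require lo < value < hi,
then recurse left with hi=value and right with lo=value.
Preorder trace (stopping at first violation):
  at node 32 with bounds (-inf, +inf): OK
  at node 34 with bounds (32, +inf): OK
  at node 25 with bounds (32, 34): VIOLATION
Node 25 violates its bound: not (32 < 25 < 34).
Result: Not a valid BST


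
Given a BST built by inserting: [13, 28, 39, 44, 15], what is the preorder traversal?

Tree insertion order: [13, 28, 39, 44, 15]
Tree (level-order array): [13, None, 28, 15, 39, None, None, None, 44]
Preorder traversal: [13, 28, 15, 39, 44]


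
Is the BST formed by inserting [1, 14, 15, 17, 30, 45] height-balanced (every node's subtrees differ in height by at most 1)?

Tree (level-order array): [1, None, 14, None, 15, None, 17, None, 30, None, 45]
Definition: a tree is height-balanced if, at every node, |h(left) - h(right)| <= 1 (empty subtree has height -1).
Bottom-up per-node check:
  node 45: h_left=-1, h_right=-1, diff=0 [OK], height=0
  node 30: h_left=-1, h_right=0, diff=1 [OK], height=1
  node 17: h_left=-1, h_right=1, diff=2 [FAIL (|-1-1|=2 > 1)], height=2
  node 15: h_left=-1, h_right=2, diff=3 [FAIL (|-1-2|=3 > 1)], height=3
  node 14: h_left=-1, h_right=3, diff=4 [FAIL (|-1-3|=4 > 1)], height=4
  node 1: h_left=-1, h_right=4, diff=5 [FAIL (|-1-4|=5 > 1)], height=5
Node 17 violates the condition: |-1 - 1| = 2 > 1.
Result: Not balanced


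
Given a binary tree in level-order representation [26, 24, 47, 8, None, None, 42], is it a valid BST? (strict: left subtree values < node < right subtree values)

Level-order array: [26, 24, 47, 8, None, None, 42]
Validate using subtree bounds (lo, hi): at each node, require lo < value < hi,
then recurse left with hi=value and right with lo=value.
Preorder trace (stopping at first violation):
  at node 26 with bounds (-inf, +inf): OK
  at node 24 with bounds (-inf, 26): OK
  at node 8 with bounds (-inf, 24): OK
  at node 47 with bounds (26, +inf): OK
  at node 42 with bounds (47, +inf): VIOLATION
Node 42 violates its bound: not (47 < 42 < +inf).
Result: Not a valid BST


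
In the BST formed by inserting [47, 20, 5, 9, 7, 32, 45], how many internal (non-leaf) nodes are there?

Tree built from: [47, 20, 5, 9, 7, 32, 45]
Tree (level-order array): [47, 20, None, 5, 32, None, 9, None, 45, 7]
Rule: An internal node has at least one child.
Per-node child counts:
  node 47: 1 child(ren)
  node 20: 2 child(ren)
  node 5: 1 child(ren)
  node 9: 1 child(ren)
  node 7: 0 child(ren)
  node 32: 1 child(ren)
  node 45: 0 child(ren)
Matching nodes: [47, 20, 5, 9, 32]
Count of internal (non-leaf) nodes: 5


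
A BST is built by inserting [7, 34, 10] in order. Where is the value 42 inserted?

Starting tree (level order): [7, None, 34, 10]
Insertion path: 7 -> 34
Result: insert 42 as right child of 34
Final tree (level order): [7, None, 34, 10, 42]


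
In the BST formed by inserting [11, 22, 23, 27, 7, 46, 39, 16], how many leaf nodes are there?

Tree built from: [11, 22, 23, 27, 7, 46, 39, 16]
Tree (level-order array): [11, 7, 22, None, None, 16, 23, None, None, None, 27, None, 46, 39]
Rule: A leaf has 0 children.
Per-node child counts:
  node 11: 2 child(ren)
  node 7: 0 child(ren)
  node 22: 2 child(ren)
  node 16: 0 child(ren)
  node 23: 1 child(ren)
  node 27: 1 child(ren)
  node 46: 1 child(ren)
  node 39: 0 child(ren)
Matching nodes: [7, 16, 39]
Count of leaf nodes: 3


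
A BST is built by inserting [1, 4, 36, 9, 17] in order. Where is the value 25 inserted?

Starting tree (level order): [1, None, 4, None, 36, 9, None, None, 17]
Insertion path: 1 -> 4 -> 36 -> 9 -> 17
Result: insert 25 as right child of 17
Final tree (level order): [1, None, 4, None, 36, 9, None, None, 17, None, 25]


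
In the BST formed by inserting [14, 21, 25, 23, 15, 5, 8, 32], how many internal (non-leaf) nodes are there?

Tree built from: [14, 21, 25, 23, 15, 5, 8, 32]
Tree (level-order array): [14, 5, 21, None, 8, 15, 25, None, None, None, None, 23, 32]
Rule: An internal node has at least one child.
Per-node child counts:
  node 14: 2 child(ren)
  node 5: 1 child(ren)
  node 8: 0 child(ren)
  node 21: 2 child(ren)
  node 15: 0 child(ren)
  node 25: 2 child(ren)
  node 23: 0 child(ren)
  node 32: 0 child(ren)
Matching nodes: [14, 5, 21, 25]
Count of internal (non-leaf) nodes: 4


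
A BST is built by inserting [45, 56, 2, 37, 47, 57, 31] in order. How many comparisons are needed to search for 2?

Search path for 2: 45 -> 2
Found: True
Comparisons: 2


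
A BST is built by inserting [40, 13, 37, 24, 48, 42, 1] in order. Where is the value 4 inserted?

Starting tree (level order): [40, 13, 48, 1, 37, 42, None, None, None, 24]
Insertion path: 40 -> 13 -> 1
Result: insert 4 as right child of 1
Final tree (level order): [40, 13, 48, 1, 37, 42, None, None, 4, 24]


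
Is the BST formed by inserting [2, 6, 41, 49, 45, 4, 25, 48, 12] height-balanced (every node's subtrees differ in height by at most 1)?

Tree (level-order array): [2, None, 6, 4, 41, None, None, 25, 49, 12, None, 45, None, None, None, None, 48]
Definition: a tree is height-balanced if, at every node, |h(left) - h(right)| <= 1 (empty subtree has height -1).
Bottom-up per-node check:
  node 4: h_left=-1, h_right=-1, diff=0 [OK], height=0
  node 12: h_left=-1, h_right=-1, diff=0 [OK], height=0
  node 25: h_left=0, h_right=-1, diff=1 [OK], height=1
  node 48: h_left=-1, h_right=-1, diff=0 [OK], height=0
  node 45: h_left=-1, h_right=0, diff=1 [OK], height=1
  node 49: h_left=1, h_right=-1, diff=2 [FAIL (|1--1|=2 > 1)], height=2
  node 41: h_left=1, h_right=2, diff=1 [OK], height=3
  node 6: h_left=0, h_right=3, diff=3 [FAIL (|0-3|=3 > 1)], height=4
  node 2: h_left=-1, h_right=4, diff=5 [FAIL (|-1-4|=5 > 1)], height=5
Node 49 violates the condition: |1 - -1| = 2 > 1.
Result: Not balanced


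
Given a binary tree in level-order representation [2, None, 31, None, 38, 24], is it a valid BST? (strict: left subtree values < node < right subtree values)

Level-order array: [2, None, 31, None, 38, 24]
Validate using subtree bounds (lo, hi): at each node, require lo < value < hi,
then recurse left with hi=value and right with lo=value.
Preorder trace (stopping at first violation):
  at node 2 with bounds (-inf, +inf): OK
  at node 31 with bounds (2, +inf): OK
  at node 38 with bounds (31, +inf): OK
  at node 24 with bounds (31, 38): VIOLATION
Node 24 violates its bound: not (31 < 24 < 38).
Result: Not a valid BST


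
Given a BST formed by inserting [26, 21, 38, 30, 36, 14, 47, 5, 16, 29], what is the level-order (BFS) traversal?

Tree insertion order: [26, 21, 38, 30, 36, 14, 47, 5, 16, 29]
Tree (level-order array): [26, 21, 38, 14, None, 30, 47, 5, 16, 29, 36]
BFS from the root, enqueuing left then right child of each popped node:
  queue [26] -> pop 26, enqueue [21, 38], visited so far: [26]
  queue [21, 38] -> pop 21, enqueue [14], visited so far: [26, 21]
  queue [38, 14] -> pop 38, enqueue [30, 47], visited so far: [26, 21, 38]
  queue [14, 30, 47] -> pop 14, enqueue [5, 16], visited so far: [26, 21, 38, 14]
  queue [30, 47, 5, 16] -> pop 30, enqueue [29, 36], visited so far: [26, 21, 38, 14, 30]
  queue [47, 5, 16, 29, 36] -> pop 47, enqueue [none], visited so far: [26, 21, 38, 14, 30, 47]
  queue [5, 16, 29, 36] -> pop 5, enqueue [none], visited so far: [26, 21, 38, 14, 30, 47, 5]
  queue [16, 29, 36] -> pop 16, enqueue [none], visited so far: [26, 21, 38, 14, 30, 47, 5, 16]
  queue [29, 36] -> pop 29, enqueue [none], visited so far: [26, 21, 38, 14, 30, 47, 5, 16, 29]
  queue [36] -> pop 36, enqueue [none], visited so far: [26, 21, 38, 14, 30, 47, 5, 16, 29, 36]
Result: [26, 21, 38, 14, 30, 47, 5, 16, 29, 36]


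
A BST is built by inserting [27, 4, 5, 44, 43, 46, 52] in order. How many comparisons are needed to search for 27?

Search path for 27: 27
Found: True
Comparisons: 1


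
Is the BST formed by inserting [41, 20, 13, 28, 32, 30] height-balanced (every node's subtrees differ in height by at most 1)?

Tree (level-order array): [41, 20, None, 13, 28, None, None, None, 32, 30]
Definition: a tree is height-balanced if, at every node, |h(left) - h(right)| <= 1 (empty subtree has height -1).
Bottom-up per-node check:
  node 13: h_left=-1, h_right=-1, diff=0 [OK], height=0
  node 30: h_left=-1, h_right=-1, diff=0 [OK], height=0
  node 32: h_left=0, h_right=-1, diff=1 [OK], height=1
  node 28: h_left=-1, h_right=1, diff=2 [FAIL (|-1-1|=2 > 1)], height=2
  node 20: h_left=0, h_right=2, diff=2 [FAIL (|0-2|=2 > 1)], height=3
  node 41: h_left=3, h_right=-1, diff=4 [FAIL (|3--1|=4 > 1)], height=4
Node 28 violates the condition: |-1 - 1| = 2 > 1.
Result: Not balanced


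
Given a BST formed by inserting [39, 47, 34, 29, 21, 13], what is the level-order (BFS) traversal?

Tree insertion order: [39, 47, 34, 29, 21, 13]
Tree (level-order array): [39, 34, 47, 29, None, None, None, 21, None, 13]
BFS from the root, enqueuing left then right child of each popped node:
  queue [39] -> pop 39, enqueue [34, 47], visited so far: [39]
  queue [34, 47] -> pop 34, enqueue [29], visited so far: [39, 34]
  queue [47, 29] -> pop 47, enqueue [none], visited so far: [39, 34, 47]
  queue [29] -> pop 29, enqueue [21], visited so far: [39, 34, 47, 29]
  queue [21] -> pop 21, enqueue [13], visited so far: [39, 34, 47, 29, 21]
  queue [13] -> pop 13, enqueue [none], visited so far: [39, 34, 47, 29, 21, 13]
Result: [39, 34, 47, 29, 21, 13]


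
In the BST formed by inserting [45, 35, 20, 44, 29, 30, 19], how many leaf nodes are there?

Tree built from: [45, 35, 20, 44, 29, 30, 19]
Tree (level-order array): [45, 35, None, 20, 44, 19, 29, None, None, None, None, None, 30]
Rule: A leaf has 0 children.
Per-node child counts:
  node 45: 1 child(ren)
  node 35: 2 child(ren)
  node 20: 2 child(ren)
  node 19: 0 child(ren)
  node 29: 1 child(ren)
  node 30: 0 child(ren)
  node 44: 0 child(ren)
Matching nodes: [19, 30, 44]
Count of leaf nodes: 3


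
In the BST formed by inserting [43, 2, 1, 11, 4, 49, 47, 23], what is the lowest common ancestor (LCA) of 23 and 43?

Tree insertion order: [43, 2, 1, 11, 4, 49, 47, 23]
Tree (level-order array): [43, 2, 49, 1, 11, 47, None, None, None, 4, 23]
In a BST, the LCA of p=23, q=43 is the first node v on the
root-to-leaf path with p <= v <= q (go left if both < v, right if both > v).
Walk from root:
  at 43: 23 <= 43 <= 43, this is the LCA
LCA = 43


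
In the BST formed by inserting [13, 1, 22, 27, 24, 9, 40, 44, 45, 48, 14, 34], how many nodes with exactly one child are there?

Tree built from: [13, 1, 22, 27, 24, 9, 40, 44, 45, 48, 14, 34]
Tree (level-order array): [13, 1, 22, None, 9, 14, 27, None, None, None, None, 24, 40, None, None, 34, 44, None, None, None, 45, None, 48]
Rule: These are nodes with exactly 1 non-null child.
Per-node child counts:
  node 13: 2 child(ren)
  node 1: 1 child(ren)
  node 9: 0 child(ren)
  node 22: 2 child(ren)
  node 14: 0 child(ren)
  node 27: 2 child(ren)
  node 24: 0 child(ren)
  node 40: 2 child(ren)
  node 34: 0 child(ren)
  node 44: 1 child(ren)
  node 45: 1 child(ren)
  node 48: 0 child(ren)
Matching nodes: [1, 44, 45]
Count of nodes with exactly one child: 3


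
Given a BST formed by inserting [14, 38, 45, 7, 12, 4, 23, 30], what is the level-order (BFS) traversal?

Tree insertion order: [14, 38, 45, 7, 12, 4, 23, 30]
Tree (level-order array): [14, 7, 38, 4, 12, 23, 45, None, None, None, None, None, 30]
BFS from the root, enqueuing left then right child of each popped node:
  queue [14] -> pop 14, enqueue [7, 38], visited so far: [14]
  queue [7, 38] -> pop 7, enqueue [4, 12], visited so far: [14, 7]
  queue [38, 4, 12] -> pop 38, enqueue [23, 45], visited so far: [14, 7, 38]
  queue [4, 12, 23, 45] -> pop 4, enqueue [none], visited so far: [14, 7, 38, 4]
  queue [12, 23, 45] -> pop 12, enqueue [none], visited so far: [14, 7, 38, 4, 12]
  queue [23, 45] -> pop 23, enqueue [30], visited so far: [14, 7, 38, 4, 12, 23]
  queue [45, 30] -> pop 45, enqueue [none], visited so far: [14, 7, 38, 4, 12, 23, 45]
  queue [30] -> pop 30, enqueue [none], visited so far: [14, 7, 38, 4, 12, 23, 45, 30]
Result: [14, 7, 38, 4, 12, 23, 45, 30]


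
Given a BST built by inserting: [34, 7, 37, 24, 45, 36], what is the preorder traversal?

Tree insertion order: [34, 7, 37, 24, 45, 36]
Tree (level-order array): [34, 7, 37, None, 24, 36, 45]
Preorder traversal: [34, 7, 24, 37, 36, 45]


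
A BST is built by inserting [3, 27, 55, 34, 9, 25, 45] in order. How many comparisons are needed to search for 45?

Search path for 45: 3 -> 27 -> 55 -> 34 -> 45
Found: True
Comparisons: 5


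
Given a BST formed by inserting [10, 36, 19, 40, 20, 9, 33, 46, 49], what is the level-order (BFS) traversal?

Tree insertion order: [10, 36, 19, 40, 20, 9, 33, 46, 49]
Tree (level-order array): [10, 9, 36, None, None, 19, 40, None, 20, None, 46, None, 33, None, 49]
BFS from the root, enqueuing left then right child of each popped node:
  queue [10] -> pop 10, enqueue [9, 36], visited so far: [10]
  queue [9, 36] -> pop 9, enqueue [none], visited so far: [10, 9]
  queue [36] -> pop 36, enqueue [19, 40], visited so far: [10, 9, 36]
  queue [19, 40] -> pop 19, enqueue [20], visited so far: [10, 9, 36, 19]
  queue [40, 20] -> pop 40, enqueue [46], visited so far: [10, 9, 36, 19, 40]
  queue [20, 46] -> pop 20, enqueue [33], visited so far: [10, 9, 36, 19, 40, 20]
  queue [46, 33] -> pop 46, enqueue [49], visited so far: [10, 9, 36, 19, 40, 20, 46]
  queue [33, 49] -> pop 33, enqueue [none], visited so far: [10, 9, 36, 19, 40, 20, 46, 33]
  queue [49] -> pop 49, enqueue [none], visited so far: [10, 9, 36, 19, 40, 20, 46, 33, 49]
Result: [10, 9, 36, 19, 40, 20, 46, 33, 49]


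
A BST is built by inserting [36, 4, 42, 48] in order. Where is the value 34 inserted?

Starting tree (level order): [36, 4, 42, None, None, None, 48]
Insertion path: 36 -> 4
Result: insert 34 as right child of 4
Final tree (level order): [36, 4, 42, None, 34, None, 48]


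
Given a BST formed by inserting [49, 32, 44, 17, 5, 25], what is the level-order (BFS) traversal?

Tree insertion order: [49, 32, 44, 17, 5, 25]
Tree (level-order array): [49, 32, None, 17, 44, 5, 25]
BFS from the root, enqueuing left then right child of each popped node:
  queue [49] -> pop 49, enqueue [32], visited so far: [49]
  queue [32] -> pop 32, enqueue [17, 44], visited so far: [49, 32]
  queue [17, 44] -> pop 17, enqueue [5, 25], visited so far: [49, 32, 17]
  queue [44, 5, 25] -> pop 44, enqueue [none], visited so far: [49, 32, 17, 44]
  queue [5, 25] -> pop 5, enqueue [none], visited so far: [49, 32, 17, 44, 5]
  queue [25] -> pop 25, enqueue [none], visited so far: [49, 32, 17, 44, 5, 25]
Result: [49, 32, 17, 44, 5, 25]


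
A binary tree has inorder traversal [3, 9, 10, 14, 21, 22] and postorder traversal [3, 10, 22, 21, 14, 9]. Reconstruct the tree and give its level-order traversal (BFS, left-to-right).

Inorder:   [3, 9, 10, 14, 21, 22]
Postorder: [3, 10, 22, 21, 14, 9]
Algorithm: postorder visits root last, so walk postorder right-to-left;
each value is the root of the current inorder slice — split it at that
value, recurse on the right subtree first, then the left.
Recursive splits:
  root=9; inorder splits into left=[3], right=[10, 14, 21, 22]
  root=14; inorder splits into left=[10], right=[21, 22]
  root=21; inorder splits into left=[], right=[22]
  root=22; inorder splits into left=[], right=[]
  root=10; inorder splits into left=[], right=[]
  root=3; inorder splits into left=[], right=[]
Reconstructed level-order: [9, 3, 14, 10, 21, 22]


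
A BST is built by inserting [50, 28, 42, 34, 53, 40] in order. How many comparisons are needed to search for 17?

Search path for 17: 50 -> 28
Found: False
Comparisons: 2
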